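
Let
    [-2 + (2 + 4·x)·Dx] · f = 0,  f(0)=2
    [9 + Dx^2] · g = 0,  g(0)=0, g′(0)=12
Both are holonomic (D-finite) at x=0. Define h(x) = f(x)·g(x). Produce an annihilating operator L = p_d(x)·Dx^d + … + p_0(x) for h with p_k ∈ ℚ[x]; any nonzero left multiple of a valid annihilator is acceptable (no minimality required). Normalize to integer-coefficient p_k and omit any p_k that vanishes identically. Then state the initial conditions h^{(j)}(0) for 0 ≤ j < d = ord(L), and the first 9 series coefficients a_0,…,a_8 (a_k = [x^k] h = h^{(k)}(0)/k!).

L = (12 + 36·x + 36·x^2) + (-2 - 4·x)·Dx + (1 + 4·x + 4·x^2)·Dx^2  (order 2).
h: a_k = 0, 24, 24, -48, -24, 96/5, 96/5, -144/7, 792/35, …
ICs: h(0) = 0, h′(0) = 24.

f: a_k = 2, 2, -1, 1, -5/4, 7/4, -21/8, 33/8, -429/64, …
g: a_k = 0, 12, 0, -18, 0, 81/10, 0, -243/140, 0, …
h₀=f·g: eliminate ⇒ L₀, order ≤ 1·2.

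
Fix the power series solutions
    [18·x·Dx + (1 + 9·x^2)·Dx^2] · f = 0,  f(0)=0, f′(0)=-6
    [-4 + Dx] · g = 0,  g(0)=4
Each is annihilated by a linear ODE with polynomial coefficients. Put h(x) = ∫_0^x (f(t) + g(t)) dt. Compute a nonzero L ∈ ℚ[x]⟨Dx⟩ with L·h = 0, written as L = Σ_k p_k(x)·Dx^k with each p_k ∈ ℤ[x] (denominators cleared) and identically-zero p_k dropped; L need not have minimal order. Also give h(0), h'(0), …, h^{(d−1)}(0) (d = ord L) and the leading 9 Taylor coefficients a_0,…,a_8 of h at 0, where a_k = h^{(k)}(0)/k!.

f: a_k = 0, -6, 0, 18, 0, -486/5, 0, 4374/7, 0, …
g: a_k = 4, 16, 32, 128/3, 128/3, 512/15, 1024/45, 4096/315, 2048/315, …
f+g: L₀ = lclm(L_f,L_g), ord ≤ 2+1.
Integrate: L := L₀·Dx.
L = (36 - 144·x - 972·x^2 - 1296·x^3)·Dx^2 + (-17 + 99·x^2 - 648·x^4)·Dx^3 + (2 + 9·x + 36·x^2 + 81·x^3 + 162·x^4)·Dx^4  (order 4).
h: a_k = 0, 4, 5, 32/3, 91/6, 128/15, -473/45, 1024/315, 100463/1260, …
ICs: h(0) = 0, h′(0) = 4, h′′(0) = 10, h′′′(0) = 64.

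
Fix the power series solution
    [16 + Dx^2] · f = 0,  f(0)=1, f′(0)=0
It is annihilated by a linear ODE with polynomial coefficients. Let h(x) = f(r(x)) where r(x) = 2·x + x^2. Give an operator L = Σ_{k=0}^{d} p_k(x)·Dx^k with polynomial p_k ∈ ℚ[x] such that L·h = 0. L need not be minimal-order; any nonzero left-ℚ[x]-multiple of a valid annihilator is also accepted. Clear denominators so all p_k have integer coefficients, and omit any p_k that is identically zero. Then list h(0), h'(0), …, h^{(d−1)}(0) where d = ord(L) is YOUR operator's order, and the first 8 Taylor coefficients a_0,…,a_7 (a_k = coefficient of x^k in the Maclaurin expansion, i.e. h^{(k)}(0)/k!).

L = (64 + 192·x + 192·x^2 + 64·x^3) - Dx + (1 + x)·Dx^2  (order 2).
h: a_k = 1, 0, -32, -32, 488/3, 1024/3, -4864/45, -15104/15, …
ICs: h(0) = 1, h′(0) = 0.

f: a_k = 1, 0, -8, 0, 32/3, 0, -256/45, 0, …
h₀=f(r): pull back L_f along r ⇒ L₀.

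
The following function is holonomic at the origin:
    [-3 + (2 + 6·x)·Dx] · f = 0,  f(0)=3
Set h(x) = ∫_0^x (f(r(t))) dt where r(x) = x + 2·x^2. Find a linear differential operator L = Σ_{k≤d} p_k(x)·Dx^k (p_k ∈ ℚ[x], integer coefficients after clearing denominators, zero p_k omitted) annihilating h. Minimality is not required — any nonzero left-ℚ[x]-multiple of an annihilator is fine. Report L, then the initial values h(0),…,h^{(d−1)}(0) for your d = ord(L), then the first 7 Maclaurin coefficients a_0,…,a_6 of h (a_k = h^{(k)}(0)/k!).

L = (-3 - 12·x)·Dx + (2 + 6·x + 12·x^2)·Dx^2  (order 2).
h: a_k = 0, 3, 9/4, 15/8, -135/64, 189/128, 405/512, …
ICs: h(0) = 0, h′(0) = 3.

f: a_k = 3, 9/2, -27/8, 81/16, -1215/128, 5103/256, -45927/1024, …
Change of var in L_f (x↦r) gives L₀.
∫: right-multiply L₀ by Dx.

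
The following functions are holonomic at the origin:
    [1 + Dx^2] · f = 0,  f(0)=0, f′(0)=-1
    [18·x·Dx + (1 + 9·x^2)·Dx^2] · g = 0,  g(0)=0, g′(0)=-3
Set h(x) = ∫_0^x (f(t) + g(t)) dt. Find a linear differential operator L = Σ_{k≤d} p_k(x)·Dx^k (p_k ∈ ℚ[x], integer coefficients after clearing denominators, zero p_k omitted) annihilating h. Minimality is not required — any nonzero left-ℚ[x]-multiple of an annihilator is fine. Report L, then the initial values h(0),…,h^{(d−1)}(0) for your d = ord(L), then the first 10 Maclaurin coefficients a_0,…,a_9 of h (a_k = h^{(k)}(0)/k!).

L = (-1926·x + 17820·x^3 + 1458·x^5)·Dx^2 + (-17 + 351·x^2 + 4617·x^4 + 729·x^6)·Dx^3 + (-1926·x + 17820·x^3 + 1458·x^5)·Dx^4 + (-17 + 351·x^2 + 4617·x^4 + 729·x^6)·Dx^5  (order 5).
h: a_k = 0, 0, -2, 0, 55/24, 0, -5833/720, 0, 1574641/40320, 0, …
ICs: h(0) = 0, h′(0) = 0, h′′(0) = -4, h′′′(0) = 0, h′′′′(0) = 55.

f: a_k = 0, -1, 0, 1/6, 0, -1/120, 0, 1/5040, 0, -1/362880, …
g: a_k = 0, -3, 0, 9, 0, -243/5, 0, 2187/7, 0, -2187, …
Weyl lclm of L_f,L_g ⇒ L₀ (ord ≤ 4).
h=∫h₀ ⇒ L = L₀·Dx.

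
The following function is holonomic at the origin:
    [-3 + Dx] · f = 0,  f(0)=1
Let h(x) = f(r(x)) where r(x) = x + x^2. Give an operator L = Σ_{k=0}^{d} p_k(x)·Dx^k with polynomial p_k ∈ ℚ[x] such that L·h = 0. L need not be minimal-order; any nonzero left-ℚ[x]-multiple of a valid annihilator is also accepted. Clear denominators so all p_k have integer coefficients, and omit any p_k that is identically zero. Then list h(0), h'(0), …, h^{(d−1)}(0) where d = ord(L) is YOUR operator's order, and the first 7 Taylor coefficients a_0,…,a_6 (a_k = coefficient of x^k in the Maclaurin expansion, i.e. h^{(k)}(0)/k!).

f: a_k = 1, 3, 9/2, 9/2, 27/8, 81/40, 81/80, …
Substitute x→r, Dx→(1/r')Dx; clear ⇒ L₀.
L = (-3 - 6·x) + Dx  (order 1).
h: a_k = 1, 3, 15/2, 27/2, 171/8, 1161/40, 2871/80, …
ICs: h(0) = 1.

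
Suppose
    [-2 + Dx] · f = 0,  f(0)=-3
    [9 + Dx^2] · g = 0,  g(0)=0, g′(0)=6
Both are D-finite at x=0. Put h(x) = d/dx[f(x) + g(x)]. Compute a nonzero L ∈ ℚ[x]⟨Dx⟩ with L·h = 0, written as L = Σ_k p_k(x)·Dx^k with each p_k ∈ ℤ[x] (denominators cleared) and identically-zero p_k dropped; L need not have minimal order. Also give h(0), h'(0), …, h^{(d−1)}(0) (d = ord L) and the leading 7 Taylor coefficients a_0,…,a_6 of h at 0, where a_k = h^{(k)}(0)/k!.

f: a_k = -3, -6, -6, -4, -2, -4/5, -4/15, …
g: a_k = 0, 6, 0, -9, 0, 81/20, 0, …
Weyl lclm of L_f,L_g ⇒ L₀ (ord ≤ 3).
h₀' ⇒ L via d/dx closure of L₀.
L = 18 - 9·Dx + 2·Dx^2 - Dx^3  (order 3).
h: a_k = 0, -12, -39, -8, 65/4, -8/5, -793/120, …
ICs: h(0) = 0, h′(0) = -12, h′′(0) = -78.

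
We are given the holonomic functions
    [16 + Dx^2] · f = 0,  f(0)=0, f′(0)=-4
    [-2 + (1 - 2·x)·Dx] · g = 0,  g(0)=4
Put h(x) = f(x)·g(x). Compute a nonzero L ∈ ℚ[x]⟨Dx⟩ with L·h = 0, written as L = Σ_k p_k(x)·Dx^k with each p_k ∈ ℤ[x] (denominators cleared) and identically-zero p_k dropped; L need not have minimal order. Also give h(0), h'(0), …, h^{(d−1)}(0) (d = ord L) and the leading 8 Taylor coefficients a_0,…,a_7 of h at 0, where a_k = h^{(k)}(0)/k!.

L = (-16 + 32·x) + 4·Dx + (-1 + 2·x)·Dx^2  (order 2).
h: a_k = 0, -16, -32, -64/3, -128/3, -1792/15, -3584/15, -146432/315, …
ICs: h(0) = 0, h′(0) = -16.

f: a_k = 0, -4, 0, 32/3, 0, -128/15, 0, 1024/315, …
g: a_k = 4, 8, 16, 32, 64, 128, 256, 512, …
h₀=f·g: eliminate ⇒ L₀, order ≤ 2·1.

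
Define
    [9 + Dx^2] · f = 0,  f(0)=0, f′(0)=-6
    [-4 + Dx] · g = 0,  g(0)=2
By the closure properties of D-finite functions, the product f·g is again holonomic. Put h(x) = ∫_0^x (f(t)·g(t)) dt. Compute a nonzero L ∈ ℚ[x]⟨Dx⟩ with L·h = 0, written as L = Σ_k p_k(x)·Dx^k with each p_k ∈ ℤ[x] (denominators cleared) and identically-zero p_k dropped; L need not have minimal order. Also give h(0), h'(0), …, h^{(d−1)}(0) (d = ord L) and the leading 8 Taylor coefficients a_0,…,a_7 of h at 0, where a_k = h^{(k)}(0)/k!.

f: a_k = 0, -6, 0, 9, 0, -81/20, 0, 243/280, …
g: a_k = 2, 8, 16, 64/3, 64/3, 256/15, 512/45, 2048/315, …
f·g: L₀ = L_f ⊗_s L_g, ord ≤ 2·1.
∫: right-multiply L₀ by Dx.
L = 25·Dx - 8·Dx^2 + Dx^3  (order 3).
h: a_k = 0, 0, -6, -16, -39/2, -56/5, 79/60, 286/35, …
ICs: h(0) = 0, h′(0) = 0, h′′(0) = -12.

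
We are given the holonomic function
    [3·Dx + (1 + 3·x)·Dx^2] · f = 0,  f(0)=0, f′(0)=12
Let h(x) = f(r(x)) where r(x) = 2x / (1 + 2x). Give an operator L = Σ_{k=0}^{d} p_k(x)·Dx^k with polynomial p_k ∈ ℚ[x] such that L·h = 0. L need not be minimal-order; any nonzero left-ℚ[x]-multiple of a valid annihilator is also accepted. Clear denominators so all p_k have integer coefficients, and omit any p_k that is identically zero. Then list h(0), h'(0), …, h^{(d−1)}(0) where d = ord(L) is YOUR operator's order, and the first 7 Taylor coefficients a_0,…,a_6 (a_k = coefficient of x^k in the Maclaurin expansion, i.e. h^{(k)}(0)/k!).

L = (10 + 32·x)·Dx + (1 + 10·x + 16·x^2)·Dx^2  (order 2).
h: a_k = 0, 24, -120, 672, -4080, 130944/5, -174720, …
ICs: h(0) = 0, h′(0) = 24.

f: a_k = 0, 12, -18, 36, -81, 972/5, -486, …
f∘r: x↦r, Dx↦Dx/r' in L_f ⇒ L₀.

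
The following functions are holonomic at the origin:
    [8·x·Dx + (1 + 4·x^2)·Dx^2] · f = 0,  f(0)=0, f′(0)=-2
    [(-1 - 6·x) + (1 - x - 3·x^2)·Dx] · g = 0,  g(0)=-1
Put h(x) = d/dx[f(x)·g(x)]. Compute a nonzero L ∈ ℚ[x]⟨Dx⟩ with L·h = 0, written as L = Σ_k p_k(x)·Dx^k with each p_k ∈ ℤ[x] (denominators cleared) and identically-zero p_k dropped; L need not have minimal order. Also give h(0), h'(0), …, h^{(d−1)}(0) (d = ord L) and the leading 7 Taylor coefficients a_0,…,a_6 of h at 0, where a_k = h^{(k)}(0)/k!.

f: a_k = 0, -2, 0, 8/3, 0, -32/5, 0, …
g: a_k = -1, -1, -4, -7, -19, -40, -97, …
f·g: L₀ = L_f ⊗_s L_g, ord ≤ 2·1.
Differentiate: ansatz ord ≤ ord L₀ ⇒ L.
L = (22 + 1032·x^2 + 1152·x^3 + 5184·x^4) + (13 + 86·x + 132·x^2 + 600·x^3 + 1152·x^4 + 3456·x^5)·Dx + (-3 - x - 35·x^2 + 44·x^3 + 16·x^4 + 192·x^5 + 432·x^6)·Dx^2  (order 2).
h: a_k = 2, 4, 16, 136/3, 506/3, 2032/5, 15818/15, …
ICs: h(0) = 2, h′(0) = 4.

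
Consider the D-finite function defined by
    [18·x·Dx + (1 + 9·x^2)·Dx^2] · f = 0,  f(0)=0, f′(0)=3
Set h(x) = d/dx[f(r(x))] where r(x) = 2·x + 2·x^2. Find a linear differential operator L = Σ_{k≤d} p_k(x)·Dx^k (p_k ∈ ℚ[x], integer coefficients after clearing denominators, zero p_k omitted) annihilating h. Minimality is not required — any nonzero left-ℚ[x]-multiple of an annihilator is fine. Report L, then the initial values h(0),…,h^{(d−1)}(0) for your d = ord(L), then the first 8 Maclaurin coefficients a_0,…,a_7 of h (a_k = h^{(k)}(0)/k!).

L = (-2 + 72·x + 288·x^2 + 432·x^3 + 216·x^4) + (1 + 2·x + 36·x^2 + 144·x^3 + 180·x^4 + 72·x^5)·Dx  (order 1).
h: a_k = 6, 12, -216, -864, 6696, 46224, -171072, -2115072, …
ICs: h(0) = 6.

f: a_k = 0, 3, 0, -9, 0, 243/5, 0, -2187/7, …
h₀=f(r): pull back L_f along r ⇒ L₀.
h₀' ⇒ L via d/dx closure of L₀.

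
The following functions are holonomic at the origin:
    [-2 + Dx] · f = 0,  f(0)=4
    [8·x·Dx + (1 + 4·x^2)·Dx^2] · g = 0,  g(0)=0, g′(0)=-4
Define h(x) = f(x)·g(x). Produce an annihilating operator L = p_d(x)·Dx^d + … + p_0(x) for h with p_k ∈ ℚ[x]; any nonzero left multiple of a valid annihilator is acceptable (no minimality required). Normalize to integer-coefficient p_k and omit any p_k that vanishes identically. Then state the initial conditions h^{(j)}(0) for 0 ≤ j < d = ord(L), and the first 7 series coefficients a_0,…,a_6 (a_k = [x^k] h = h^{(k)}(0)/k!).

f: a_k = 4, 8, 8, 16/3, 8/3, 16/15, 16/45, …
g: a_k = 0, -4, 0, 16/3, 0, -64/5, 0, …
Sym-product of L_f,L_g gives L₀ (≤ ord 2).
L = (4 - 16·x + 16·x^2) + (-4 + 8·x - 16·x^2)·Dx + (1 + 4·x^2)·Dx^2  (order 2).
h: a_k = 0, -16, -32, -32/3, 64/3, -96/5, -704/9, …
ICs: h(0) = 0, h′(0) = -16.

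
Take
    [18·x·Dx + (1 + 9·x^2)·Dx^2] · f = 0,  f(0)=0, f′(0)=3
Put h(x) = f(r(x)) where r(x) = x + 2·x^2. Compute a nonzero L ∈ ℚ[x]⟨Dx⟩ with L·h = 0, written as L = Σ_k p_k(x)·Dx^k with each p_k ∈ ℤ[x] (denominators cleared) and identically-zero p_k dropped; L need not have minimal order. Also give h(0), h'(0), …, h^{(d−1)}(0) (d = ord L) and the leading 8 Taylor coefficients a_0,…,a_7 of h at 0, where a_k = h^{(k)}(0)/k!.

L = (-4 + 18·x + 144·x^2 + 432·x^3 + 432·x^4)·Dx + (1 + 4·x + 9·x^2 + 72·x^3 + 180·x^4 + 144·x^5)·Dx^2  (order 2).
h: a_k = 0, 3, 6, -9, -54, -297/5, 414, 11421/7, …
ICs: h(0) = 0, h′(0) = 3.

f: a_k = 0, 3, 0, -9, 0, 243/5, 0, -2187/7, …
Change of var in L_f (x↦r) gives L₀.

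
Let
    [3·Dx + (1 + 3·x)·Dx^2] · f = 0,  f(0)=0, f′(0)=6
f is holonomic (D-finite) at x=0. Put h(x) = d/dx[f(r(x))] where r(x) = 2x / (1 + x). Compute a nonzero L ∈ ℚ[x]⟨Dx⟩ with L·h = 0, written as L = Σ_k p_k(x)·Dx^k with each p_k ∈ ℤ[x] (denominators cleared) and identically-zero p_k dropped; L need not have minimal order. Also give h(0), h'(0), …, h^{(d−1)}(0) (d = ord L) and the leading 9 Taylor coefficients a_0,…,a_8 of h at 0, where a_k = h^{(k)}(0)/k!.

L = (8 + 14·x) + (1 + 8·x + 7·x^2)·Dx  (order 1).
h: a_k = 12, -96, 684, -4800, 33612, -235296, 1647084, -11529600, 80707212, …
ICs: h(0) = 12.

f: a_k = 0, 6, -9, 18, -81/2, 486/5, -243, 4374/7, -6561/4, …
Change of var in L_f (x↦r) gives L₀.
Differentiate: ansatz ord ≤ ord L₀ ⇒ L.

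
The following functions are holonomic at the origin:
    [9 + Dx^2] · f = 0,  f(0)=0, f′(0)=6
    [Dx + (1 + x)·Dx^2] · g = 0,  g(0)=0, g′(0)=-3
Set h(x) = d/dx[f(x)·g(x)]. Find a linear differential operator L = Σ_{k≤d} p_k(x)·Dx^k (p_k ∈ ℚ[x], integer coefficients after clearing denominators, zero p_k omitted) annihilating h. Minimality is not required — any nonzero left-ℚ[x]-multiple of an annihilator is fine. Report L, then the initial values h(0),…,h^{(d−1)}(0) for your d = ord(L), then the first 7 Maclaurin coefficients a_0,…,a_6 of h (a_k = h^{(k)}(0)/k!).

f: a_k = 0, 6, 0, -9, 0, 81/20, 0, …
g: a_k = 0, -3, 3/2, -1, 3/4, -3/5, 1/2, …
L₀ := L_f ⊗_s L_g (sym. prod.), ord ≤ 4.
h₀' ⇒ L via d/dx closure of L₀.
L = (13743 + 107892·x + 319302·x^2 + 475308·x^3 + 381267·x^4 + 157464·x^5 + 26244·x^6) + (4104 + 24192·x + 53460·x^2 + 56700·x^3 + 29160·x^4 + 5832·x^5)·Dx + (4020 + 27828·x + 76770·x^2 + 109512·x^3 + 85698·x^4 + 34992·x^5 + 5832·x^6)·Dx^2 + (456 + 2688·x + 5940·x^2 + 6300·x^3 + 3240·x^4 + 648·x^5)·Dx^3 + (277 + 1760·x + 4588·x^2 + 6300·x^3 + 4815·x^4 + 1944·x^5 + 324·x^6)·Dx^4  (order 4).
h: a_k = 0, -36, 27, 84, -45, -81/2, 651/40, …
ICs: h(0) = 0, h′(0) = -36, h′′(0) = 54, h′′′(0) = 504.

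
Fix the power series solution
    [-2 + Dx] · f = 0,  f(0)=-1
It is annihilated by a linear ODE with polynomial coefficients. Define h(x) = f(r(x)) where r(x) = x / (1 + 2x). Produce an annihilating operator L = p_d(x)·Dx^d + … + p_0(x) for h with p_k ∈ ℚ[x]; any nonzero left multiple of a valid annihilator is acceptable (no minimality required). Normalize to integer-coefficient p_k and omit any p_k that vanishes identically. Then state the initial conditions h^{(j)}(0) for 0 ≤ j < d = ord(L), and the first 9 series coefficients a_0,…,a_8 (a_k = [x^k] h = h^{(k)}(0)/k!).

f: a_k = -1, -2, -2, -4/3, -2/3, -4/15, -4/45, -8/315, -2/315, …
Change of var in L_f (x↦r) gives L₀.
L = -2 + (1 + 4·x + 4·x^2)·Dx  (order 1).
h: a_k = -1, -2, 2, -4/3, -2/3, 76/15, -604/45, 8728/315, -15682/315, …
ICs: h(0) = -1.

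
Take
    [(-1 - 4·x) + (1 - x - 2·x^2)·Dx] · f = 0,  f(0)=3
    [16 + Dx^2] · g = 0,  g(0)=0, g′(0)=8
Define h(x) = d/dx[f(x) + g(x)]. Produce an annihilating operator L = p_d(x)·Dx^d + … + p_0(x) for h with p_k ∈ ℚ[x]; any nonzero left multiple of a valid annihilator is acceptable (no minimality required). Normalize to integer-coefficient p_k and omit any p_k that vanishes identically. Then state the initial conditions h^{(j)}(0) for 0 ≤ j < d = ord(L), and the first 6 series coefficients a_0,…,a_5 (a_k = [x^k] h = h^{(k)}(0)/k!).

L = (2880 + 9600·x + 20736·x^2 + 7680·x^3 + 15360·x^4 + 18432·x^5 + 12288·x^6) + (-368 - 1040·x + 2400·x^2 + 2048·x^3 - 2560·x^4 + 1536·x^5 + 7168·x^6 + 4096·x^7)·Dx + (180 + 600·x + 1296·x^2 + 480·x^3 + 960·x^4 + 1152·x^5 + 768·x^6)·Dx^2 + (-23 - 65·x + 150·x^2 + 128·x^3 - 160·x^4 + 96·x^5 + 448·x^6 + 256·x^7)·Dx^3  (order 3).
h: a_k = 11, 18, -19, 132, 1201/3, 774, …
ICs: h(0) = 11, h′(0) = 18, h′′(0) = -38.

f: a_k = 3, 3, 9, 15, 33, 63, …
g: a_k = 0, 8, 0, -64/3, 0, 256/15, …
L₀ := lclm(L_f,L_g); ord L₀ ≤ 1+2.
Differentiate: ansatz ord ≤ ord L₀ ⇒ L.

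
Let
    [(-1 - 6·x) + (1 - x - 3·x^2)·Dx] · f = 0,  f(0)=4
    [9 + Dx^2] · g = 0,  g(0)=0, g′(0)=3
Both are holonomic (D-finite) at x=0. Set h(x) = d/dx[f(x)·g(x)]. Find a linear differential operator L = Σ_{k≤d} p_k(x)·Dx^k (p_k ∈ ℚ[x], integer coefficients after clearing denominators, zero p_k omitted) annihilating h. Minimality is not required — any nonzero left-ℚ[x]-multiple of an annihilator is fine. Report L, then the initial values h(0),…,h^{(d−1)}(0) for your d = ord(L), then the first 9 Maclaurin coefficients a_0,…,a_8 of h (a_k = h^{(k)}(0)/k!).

f: a_k = 4, 4, 16, 28, 76, 160, 388, 868, 2032, …
g: a_k = 0, 3, 0, -9/2, 0, 81/40, 0, -243/560, 0, …
L₀ := L_f ⊗_s L_g (sym. prod.), ord ≤ 2.
Differentiate: ansatz ord ≤ ord L₀ ⇒ L.
L = (-15 - 54·x - 135·x^2 + 162·x^3 + 243·x^4) + (6·x + 54·x^2 + 108·x^3)·Dx + (1 - 4·x - 9·x^2 + 18·x^3 + 27·x^4)·Dx^2  (order 2).
h: a_k = 12, 24, 90, 264, 1641/2, 10863/5, 119373/20, 108582/7, 9066303/224, …
ICs: h(0) = 12, h′(0) = 24.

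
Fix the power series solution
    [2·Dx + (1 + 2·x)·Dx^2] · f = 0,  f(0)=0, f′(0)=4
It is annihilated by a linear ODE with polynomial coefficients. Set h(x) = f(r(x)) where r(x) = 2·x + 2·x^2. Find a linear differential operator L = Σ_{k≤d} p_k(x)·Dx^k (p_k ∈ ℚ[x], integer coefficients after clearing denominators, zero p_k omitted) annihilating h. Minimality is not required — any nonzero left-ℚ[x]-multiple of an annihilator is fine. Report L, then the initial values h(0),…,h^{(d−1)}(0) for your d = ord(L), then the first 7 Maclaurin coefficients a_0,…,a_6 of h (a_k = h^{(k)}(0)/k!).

L = 2·Dx + (1 + 2·x)·Dx^2  (order 2).
h: a_k = 0, 8, -8, 32/3, -16, 128/5, -128/3, …
ICs: h(0) = 0, h′(0) = 8.

f: a_k = 0, 4, -4, 16/3, -8, 64/5, -64/3, …
Substitute x→r, Dx→(1/r')Dx; clear ⇒ L₀.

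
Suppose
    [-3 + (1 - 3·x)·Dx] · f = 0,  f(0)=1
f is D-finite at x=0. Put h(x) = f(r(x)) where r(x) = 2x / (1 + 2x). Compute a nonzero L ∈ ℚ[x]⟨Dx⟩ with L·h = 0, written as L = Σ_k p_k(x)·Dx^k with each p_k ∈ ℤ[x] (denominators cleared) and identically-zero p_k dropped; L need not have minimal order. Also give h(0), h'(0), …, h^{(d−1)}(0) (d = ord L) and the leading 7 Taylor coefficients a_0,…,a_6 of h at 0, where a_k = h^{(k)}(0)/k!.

L = 6 + (-1 + 2·x + 8·x^2)·Dx  (order 1).
h: a_k = 1, 6, 24, 96, 384, 1536, 6144, …
ICs: h(0) = 1.

f: a_k = 1, 3, 9, 27, 81, 243, 729, …
Change of var in L_f (x↦r) gives L₀.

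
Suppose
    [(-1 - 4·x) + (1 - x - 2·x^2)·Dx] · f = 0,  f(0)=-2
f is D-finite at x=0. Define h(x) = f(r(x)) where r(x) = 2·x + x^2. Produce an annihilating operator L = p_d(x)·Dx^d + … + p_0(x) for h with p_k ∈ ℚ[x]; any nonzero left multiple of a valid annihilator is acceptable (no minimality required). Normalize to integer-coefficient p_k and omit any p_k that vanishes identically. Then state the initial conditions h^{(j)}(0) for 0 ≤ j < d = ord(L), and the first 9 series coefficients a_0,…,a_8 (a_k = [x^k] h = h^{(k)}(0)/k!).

L = (2 + 16·x + 8·x^2) + (-1 + 3·x + 6·x^2 + 2·x^3)·Dx  (order 1).
h: a_k = -2, -4, -26, -104, -478, -2108, -9402, -41808, -186054, …
ICs: h(0) = -2.

f: a_k = -2, -2, -6, -10, -22, -42, -86, -170, -342, …
Substitute x→r, Dx→(1/r')Dx; clear ⇒ L₀.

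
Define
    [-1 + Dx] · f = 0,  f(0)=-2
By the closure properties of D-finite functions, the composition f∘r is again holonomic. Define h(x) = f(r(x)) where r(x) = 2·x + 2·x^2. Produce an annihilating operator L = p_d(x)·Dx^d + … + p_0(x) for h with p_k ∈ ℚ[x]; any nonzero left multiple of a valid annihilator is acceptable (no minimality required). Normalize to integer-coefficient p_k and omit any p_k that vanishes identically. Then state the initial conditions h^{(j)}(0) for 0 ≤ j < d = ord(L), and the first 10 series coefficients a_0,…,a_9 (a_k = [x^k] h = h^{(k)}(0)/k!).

L = (-2 - 4·x) + Dx  (order 1).
h: a_k = -2, -4, -8, -32/3, -40/3, -208/15, -608/45, -3712/315, -3056/315, -4192/567, …
ICs: h(0) = -2.

f: a_k = -2, -2, -1, -1/3, -1/12, -1/60, -1/360, -1/2520, -1/20160, -1/181440, …
Substitute x→r, Dx→(1/r')Dx; clear ⇒ L₀.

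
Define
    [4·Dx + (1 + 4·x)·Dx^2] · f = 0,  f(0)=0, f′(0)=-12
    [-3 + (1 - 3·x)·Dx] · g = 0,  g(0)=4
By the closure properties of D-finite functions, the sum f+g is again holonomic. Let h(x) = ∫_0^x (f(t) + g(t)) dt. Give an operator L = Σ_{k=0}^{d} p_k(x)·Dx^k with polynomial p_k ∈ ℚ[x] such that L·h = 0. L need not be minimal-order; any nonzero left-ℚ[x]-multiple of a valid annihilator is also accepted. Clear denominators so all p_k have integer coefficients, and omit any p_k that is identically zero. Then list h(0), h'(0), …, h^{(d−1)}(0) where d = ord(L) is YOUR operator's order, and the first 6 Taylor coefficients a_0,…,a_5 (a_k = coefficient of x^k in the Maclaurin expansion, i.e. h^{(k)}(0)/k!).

f: a_k = 0, -12, 24, -64, 192, -3072/5, …
g: a_k = 4, 12, 36, 108, 324, 972, …
f+g: L₀ = lclm(L_f,L_g), ord ≤ 2+1.
h=∫₀ˣh₀: take L = L₀·Dx.
L = (-204 - 144·x)·Dx^2 + (-11 - 312·x - 288·x^2)·Dx^3 + (5 + 11·x - 54·x^2 - 72·x^3)·Dx^4  (order 4).
h: a_k = 0, 4, 0, 20, 11, 516/5, …
ICs: h(0) = 0, h′(0) = 4, h′′(0) = 0, h′′′(0) = 120.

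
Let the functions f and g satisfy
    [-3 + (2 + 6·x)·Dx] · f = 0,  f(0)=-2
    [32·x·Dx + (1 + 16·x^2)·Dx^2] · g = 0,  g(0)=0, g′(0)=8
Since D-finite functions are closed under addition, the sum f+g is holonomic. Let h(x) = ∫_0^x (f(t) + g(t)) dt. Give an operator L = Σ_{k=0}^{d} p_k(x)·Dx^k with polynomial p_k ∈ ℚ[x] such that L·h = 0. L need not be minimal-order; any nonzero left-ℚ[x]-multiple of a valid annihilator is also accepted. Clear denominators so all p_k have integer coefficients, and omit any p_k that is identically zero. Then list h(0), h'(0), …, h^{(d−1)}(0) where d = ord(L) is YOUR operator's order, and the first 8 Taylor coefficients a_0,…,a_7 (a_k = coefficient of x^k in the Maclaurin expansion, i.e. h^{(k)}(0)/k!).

L = (-192 - 1440·x + 9216·x^2 + 13824·x^3)·Dx^2 + (-155 - 768·x + 4128·x^2 + 36864·x^3 + 48384·x^4)·Dx^3 + (-6 + 110·x + 576·x^2 + 2624·x^3 + 10752·x^4 + 13824·x^5)·Dx^4  (order 4).
h: a_k = 0, -2, 5/2, 3/4, -1105/96, 81/64, 253639/3840, 2187/512, …
ICs: h(0) = 0, h′(0) = -2, h′′(0) = 5, h′′′(0) = 9/2.

f: a_k = -2, -3, 9/4, -27/8, 405/64, -1701/128, 15309/512, -72171/1024, …
g: a_k = 0, 8, 0, -128/3, 0, 2048/5, 0, -32768/7, …
L₀ := lclm(L_f,L_g); ord L₀ ≤ 1+2.
∫: right-multiply L₀ by Dx.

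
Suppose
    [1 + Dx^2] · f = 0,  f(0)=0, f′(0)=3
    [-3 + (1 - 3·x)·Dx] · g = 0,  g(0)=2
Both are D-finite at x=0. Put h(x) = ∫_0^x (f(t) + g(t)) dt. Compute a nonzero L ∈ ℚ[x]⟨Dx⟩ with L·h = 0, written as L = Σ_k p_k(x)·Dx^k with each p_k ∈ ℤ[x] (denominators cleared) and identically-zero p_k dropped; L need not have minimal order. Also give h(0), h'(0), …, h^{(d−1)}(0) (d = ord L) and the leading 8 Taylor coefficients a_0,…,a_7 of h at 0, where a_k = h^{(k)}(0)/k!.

L = (-165 + 18·x - 27·x^2)·Dx + (19 - 63·x + 27·x^2 - 27·x^3)·Dx^2 + (-165 + 18·x - 27·x^2)·Dx^3 + (19 - 63·x + 27·x^2 - 27·x^3)·Dx^4  (order 4).
h: a_k = 0, 2, 9/2, 6, 107/8, 162/5, 19441/240, 1458/7, …
ICs: h(0) = 0, h′(0) = 2, h′′(0) = 9, h′′′(0) = 36.

f: a_k = 0, 3, 0, -1/2, 0, 1/40, 0, -1/1680, …
g: a_k = 2, 6, 18, 54, 162, 486, 1458, 4374, …
f+g: L₀ = lclm(L_f,L_g), ord ≤ 2+1.
h=∫h₀ ⇒ L = L₀·Dx.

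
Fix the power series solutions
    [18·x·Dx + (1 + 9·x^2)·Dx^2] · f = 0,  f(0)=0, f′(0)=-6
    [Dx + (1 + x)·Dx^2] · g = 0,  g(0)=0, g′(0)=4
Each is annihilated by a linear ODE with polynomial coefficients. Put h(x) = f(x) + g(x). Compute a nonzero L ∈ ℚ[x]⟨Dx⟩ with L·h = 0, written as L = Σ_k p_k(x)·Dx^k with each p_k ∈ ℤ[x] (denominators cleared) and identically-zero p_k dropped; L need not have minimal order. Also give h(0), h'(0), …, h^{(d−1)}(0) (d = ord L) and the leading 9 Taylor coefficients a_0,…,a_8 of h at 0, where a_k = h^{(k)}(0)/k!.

L = (-18 - 54·x + 486·x^2 + 162·x^3)·Dx + (-20 - 36·x + 432·x^2 + 972·x^3 + 324·x^4)·Dx^2 + (-1 + 17·x + 18·x^2 + 162·x^3 + 243·x^4 + 81·x^5)·Dx^3  (order 3).
h: a_k = 0, -2, -2, 58/3, -1, -482/5, -2/3, 4378/7, -1/2, …
ICs: h(0) = 0, h′(0) = -2, h′′(0) = -4.

f: a_k = 0, -6, 0, 18, 0, -486/5, 0, 4374/7, 0, …
g: a_k = 0, 4, -2, 4/3, -1, 4/5, -2/3, 4/7, -1/2, …
h₀=f+g: left-lcm gives L₀, ord ≤ 4.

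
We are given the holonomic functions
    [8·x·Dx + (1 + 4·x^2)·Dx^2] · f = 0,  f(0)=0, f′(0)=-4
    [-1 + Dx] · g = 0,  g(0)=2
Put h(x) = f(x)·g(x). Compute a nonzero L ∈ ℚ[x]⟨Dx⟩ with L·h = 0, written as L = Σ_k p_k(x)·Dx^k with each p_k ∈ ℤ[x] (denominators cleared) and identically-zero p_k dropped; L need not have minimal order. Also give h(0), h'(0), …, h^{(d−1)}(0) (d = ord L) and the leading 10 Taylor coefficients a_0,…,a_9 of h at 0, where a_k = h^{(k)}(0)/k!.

f: a_k = 0, -4, 0, 16/3, 0, -64/5, 0, 256/7, 0, -1024/9, …
g: a_k = 2, 2, 1, 1/3, 1/12, 1/60, 1/360, 1/2520, 1/20160, 1/181440, …
L₀ := L_f ⊗_s L_g (sym. prod.), ord ≤ 2.
L = (1 - 8·x + 4·x^2) + (-2 + 8·x - 8·x^2)·Dx + (1 + 4·x^2)·Dx^2  (order 2).
h: a_k = 0, -8, -8, 20/3, 28/3, -103/5, -215/9, 12763/210, 43447/630, -2903587/15120, …
ICs: h(0) = 0, h′(0) = -8.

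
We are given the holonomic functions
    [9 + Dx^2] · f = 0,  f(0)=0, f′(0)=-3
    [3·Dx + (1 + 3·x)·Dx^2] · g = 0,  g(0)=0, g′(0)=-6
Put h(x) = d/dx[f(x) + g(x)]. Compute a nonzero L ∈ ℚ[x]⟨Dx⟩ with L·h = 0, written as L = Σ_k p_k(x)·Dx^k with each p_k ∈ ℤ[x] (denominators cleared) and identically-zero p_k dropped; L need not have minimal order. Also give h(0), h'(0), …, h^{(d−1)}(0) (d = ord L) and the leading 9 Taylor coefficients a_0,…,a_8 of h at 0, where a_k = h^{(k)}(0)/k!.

f: a_k = 0, -3, 0, 9/2, 0, -81/40, 0, 243/560, 0, …
g: a_k = 0, -6, 9, -18, 81/2, -486/5, 243, -4374/7, 6561/4, …
f+g: L₀ = lclm(L_f,L_g), ord ≤ 2+2.
h=h₀': d/dx-closure on L₀ ⇒ L.
L = (63 + 54·x + 81·x^2) + (9 + 45·x + 81·x^2 + 81·x^3)·Dx + (7 + 6·x + 9·x^2)·Dx^2 + (1 + 5·x + 9·x^2 + 9·x^3)·Dx^3  (order 3).
h: a_k = -9, 18, -81/2, 162, -3969/8, 1458, -349677/80, 13122, -176361867/4480, …
ICs: h(0) = -9, h′(0) = 18, h′′(0) = -81.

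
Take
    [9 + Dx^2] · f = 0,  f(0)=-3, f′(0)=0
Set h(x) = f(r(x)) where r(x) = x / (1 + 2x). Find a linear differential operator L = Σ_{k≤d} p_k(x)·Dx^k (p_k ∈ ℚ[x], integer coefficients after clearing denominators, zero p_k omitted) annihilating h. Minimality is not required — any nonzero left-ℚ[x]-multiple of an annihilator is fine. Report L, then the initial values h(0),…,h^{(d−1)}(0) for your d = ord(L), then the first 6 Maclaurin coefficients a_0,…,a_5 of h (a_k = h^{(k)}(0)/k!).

f: a_k = -3, 0, 27/2, 0, -81/8, 0, …
h₀=f(r): pull back L_f along r ⇒ L₀.
L = 9 + (4 + 24·x + 48·x^2 + 32·x^3)·Dx + (1 + 8·x + 24·x^2 + 32·x^3 + 16·x^4)·Dx^2  (order 2).
h: a_k = -3, 0, 27/2, -54, 1215/8, -351, …
ICs: h(0) = -3, h′(0) = 0.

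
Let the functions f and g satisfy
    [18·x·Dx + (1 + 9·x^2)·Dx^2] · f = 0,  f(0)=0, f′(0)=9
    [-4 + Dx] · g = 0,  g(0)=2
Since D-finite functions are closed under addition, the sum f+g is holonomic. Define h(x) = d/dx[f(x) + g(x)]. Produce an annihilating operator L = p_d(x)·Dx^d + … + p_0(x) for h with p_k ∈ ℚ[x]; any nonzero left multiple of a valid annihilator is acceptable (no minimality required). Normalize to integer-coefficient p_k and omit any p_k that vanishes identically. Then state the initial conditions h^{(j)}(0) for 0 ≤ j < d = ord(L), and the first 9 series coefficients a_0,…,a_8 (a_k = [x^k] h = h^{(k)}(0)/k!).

f: a_k = 0, 9, 0, -27, 0, 729/5, 0, -6561/7, 0, …
g: a_k = 2, 8, 16, 64/3, 64/3, 256/15, 512/45, 2048/315, 1024/315, …
L₀ := lclm(L_f,L_g); ord L₀ ≤ 2+1.
Differentiate: ansatz ord ≤ ord L₀ ⇒ L.
L = (36 - 144·x - 972·x^2 - 1296·x^3) + (-17 + 99·x^2 - 648·x^4)·Dx + (2 + 9·x + 36·x^2 + 81·x^3 + 162·x^4)·Dx^2  (order 2).
h: a_k = 17, 32, -17, 256/3, 2443/3, 1024/15, -293197/45, 8192/315, 18604531/315, …
ICs: h(0) = 17, h′(0) = 32.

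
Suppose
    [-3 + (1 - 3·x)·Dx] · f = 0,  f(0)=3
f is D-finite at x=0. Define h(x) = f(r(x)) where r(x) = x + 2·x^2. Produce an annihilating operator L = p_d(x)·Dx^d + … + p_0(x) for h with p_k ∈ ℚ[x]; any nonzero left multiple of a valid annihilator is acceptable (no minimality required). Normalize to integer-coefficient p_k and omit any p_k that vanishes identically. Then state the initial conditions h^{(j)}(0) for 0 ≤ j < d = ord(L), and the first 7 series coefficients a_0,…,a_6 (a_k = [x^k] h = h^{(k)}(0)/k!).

L = (3 + 12·x) + (-1 + 3·x + 6·x^2)·Dx  (order 1).
h: a_k = 3, 9, 45, 189, 837, 3645, 15957, …
ICs: h(0) = 3.

f: a_k = 3, 9, 27, 81, 243, 729, 2187, …
f∘r: x↦r, Dx↦Dx/r' in L_f ⇒ L₀.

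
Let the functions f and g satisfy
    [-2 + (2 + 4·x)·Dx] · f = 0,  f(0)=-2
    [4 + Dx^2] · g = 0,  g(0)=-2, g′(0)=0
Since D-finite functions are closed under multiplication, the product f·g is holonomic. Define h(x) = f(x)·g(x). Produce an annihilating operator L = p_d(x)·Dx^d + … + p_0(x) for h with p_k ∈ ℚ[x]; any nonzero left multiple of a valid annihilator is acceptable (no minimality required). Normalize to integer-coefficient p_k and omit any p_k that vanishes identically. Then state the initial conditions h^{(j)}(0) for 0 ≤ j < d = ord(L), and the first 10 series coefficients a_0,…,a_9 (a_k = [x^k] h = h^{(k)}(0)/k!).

L = (7 + 16·x + 16·x^2) + (-2 - 4·x)·Dx + (1 + 4·x + 4·x^2)·Dx^2  (order 2).
h: a_k = 4, 4, -10, -6, 25/6, 13/6, -349/180, 401/180, -44047/10080, 26963/3360, …
ICs: h(0) = 4, h′(0) = 4.

f: a_k = -2, -2, 1, -1, 5/4, -7/4, 21/8, -33/8, 429/64, -715/64, …
g: a_k = -2, 0, 4, 0, -4/3, 0, 8/45, 0, -4/315, 0, …
L₀ := L_f ⊗_s L_g (sym. prod.), ord ≤ 2.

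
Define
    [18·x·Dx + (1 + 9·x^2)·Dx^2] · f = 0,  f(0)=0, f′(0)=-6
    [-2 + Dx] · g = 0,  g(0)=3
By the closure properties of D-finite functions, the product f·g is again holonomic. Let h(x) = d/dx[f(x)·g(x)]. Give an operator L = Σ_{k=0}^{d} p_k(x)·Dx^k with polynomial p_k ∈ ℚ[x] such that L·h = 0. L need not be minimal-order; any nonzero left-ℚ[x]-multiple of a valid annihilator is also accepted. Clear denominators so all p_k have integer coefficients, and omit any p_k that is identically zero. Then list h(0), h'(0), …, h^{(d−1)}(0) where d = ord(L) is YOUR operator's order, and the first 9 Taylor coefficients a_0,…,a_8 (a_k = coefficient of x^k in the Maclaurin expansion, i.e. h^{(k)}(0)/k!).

L = (-14 - 72·x + 558·x^2 - 648·x^3 + 324·x^4) + (5 + 54·x - 315·x^2 + 486·x^3 - 324·x^4)·Dx + (1 - 9·x + 18·x^2 - 81·x^3 + 81·x^4)·Dx^2  (order 2).
h: a_k = -18, -72, 54, 336, -978, -3096, 46402/5, 188960/7, -602442/7, …
ICs: h(0) = -18, h′(0) = -72.

f: a_k = 0, -6, 0, 18, 0, -486/5, 0, 4374/7, 0, …
g: a_k = 3, 6, 6, 4, 2, 4/5, 4/15, 8/105, 2/105, …
f·g: L₀ = L_f ⊗_s L_g, ord ≤ 2·1.
h₀' ⇒ L via d/dx closure of L₀.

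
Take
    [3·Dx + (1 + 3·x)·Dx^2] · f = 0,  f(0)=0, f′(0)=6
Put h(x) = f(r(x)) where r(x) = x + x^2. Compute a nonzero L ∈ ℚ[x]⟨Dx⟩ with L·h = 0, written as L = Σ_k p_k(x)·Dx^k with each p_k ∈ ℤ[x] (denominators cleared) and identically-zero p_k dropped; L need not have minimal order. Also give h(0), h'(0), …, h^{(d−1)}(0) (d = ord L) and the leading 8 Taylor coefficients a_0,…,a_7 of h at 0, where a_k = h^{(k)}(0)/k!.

f: a_k = 0, 6, -9, 18, -81/2, 486/5, -243, 4374/7, …
f∘r: x↦r, Dx↦Dx/r' in L_f ⇒ L₀.
L = (1 + 6·x + 6·x^2)·Dx + (1 + 5·x + 9·x^2 + 6·x^3)·Dx^2  (order 2).
h: a_k = 0, 6, -3, 0, 9/2, -54/5, 18, -162/7, …
ICs: h(0) = 0, h′(0) = 6.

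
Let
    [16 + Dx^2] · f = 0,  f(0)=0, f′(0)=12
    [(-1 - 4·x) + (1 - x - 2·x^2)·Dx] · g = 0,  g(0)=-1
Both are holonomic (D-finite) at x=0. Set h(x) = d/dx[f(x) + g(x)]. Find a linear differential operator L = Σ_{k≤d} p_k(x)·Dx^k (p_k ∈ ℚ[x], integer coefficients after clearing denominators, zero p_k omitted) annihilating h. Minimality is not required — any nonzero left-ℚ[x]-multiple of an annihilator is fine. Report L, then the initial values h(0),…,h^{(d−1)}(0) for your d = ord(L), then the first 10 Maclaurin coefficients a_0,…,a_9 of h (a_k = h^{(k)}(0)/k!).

L = (2880 + 9600·x + 20736·x^2 + 7680·x^3 + 15360·x^4 + 18432·x^5 + 12288·x^6) + (-368 - 1040·x + 2400·x^2 + 2048·x^3 - 2560·x^4 + 1536·x^5 + 7168·x^6 + 4096·x^7)·Dx + (180 + 600·x + 1296·x^2 + 480·x^3 + 960·x^4 + 1152·x^5 + 768·x^6)·Dx^2 + (-23 - 65·x + 150·x^2 + 128·x^3 - 160·x^4 + 96·x^5 + 448·x^6 + 256·x^7)·Dx^3  (order 3).
h: a_k = 11, -6, -111, -44, 23, -258, -9949/15, -1368, -320197/105, -6830, …
ICs: h(0) = 11, h′(0) = -6, h′′(0) = -222.

f: a_k = 0, 12, 0, -32, 0, 128/5, 0, -1024/105, 0, 2048/945, …
g: a_k = -1, -1, -3, -5, -11, -21, -43, -85, -171, -341, …
L₀ := lclm(L_f,L_g); ord L₀ ≤ 2+1.
Derive L from L₀ (diff closure).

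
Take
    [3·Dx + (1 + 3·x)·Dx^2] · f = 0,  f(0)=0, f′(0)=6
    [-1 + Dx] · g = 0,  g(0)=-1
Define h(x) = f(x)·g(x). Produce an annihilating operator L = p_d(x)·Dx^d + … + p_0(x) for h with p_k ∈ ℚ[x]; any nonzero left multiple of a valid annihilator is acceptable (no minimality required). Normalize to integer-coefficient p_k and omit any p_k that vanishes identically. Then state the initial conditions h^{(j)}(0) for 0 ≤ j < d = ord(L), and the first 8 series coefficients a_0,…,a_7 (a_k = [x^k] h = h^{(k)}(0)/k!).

f: a_k = 0, 6, -9, 18, -81/2, 486/5, -243, 4374/7, …
g: a_k = -1, -1, -1/2, -1/6, -1/24, -1/120, -1/720, -1/5040, …
h₀=f·g: eliminate ⇒ L₀, order ≤ 2·1.
L = (-2 + 3·x) + (1 - 6·x)·Dx + (1 + 3·x)·Dx^2  (order 2).
h: a_k = 0, -6, 3, -12, 26, -1289/20, 1307/8, -44561/105, …
ICs: h(0) = 0, h′(0) = -6.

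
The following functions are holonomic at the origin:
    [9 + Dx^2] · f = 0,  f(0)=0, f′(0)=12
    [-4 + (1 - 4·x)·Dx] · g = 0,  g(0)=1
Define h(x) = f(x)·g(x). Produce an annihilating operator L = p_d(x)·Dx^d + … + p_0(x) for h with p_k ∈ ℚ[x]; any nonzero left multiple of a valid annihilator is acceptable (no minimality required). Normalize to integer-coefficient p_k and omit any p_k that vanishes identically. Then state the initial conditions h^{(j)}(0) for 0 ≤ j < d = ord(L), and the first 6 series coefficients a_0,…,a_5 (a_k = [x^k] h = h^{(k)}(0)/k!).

L = (-9 + 36·x) + 8·Dx + (-1 + 4·x)·Dx^2  (order 2).
h: a_k = 0, 12, 48, 174, 696, 27921/10, …
ICs: h(0) = 0, h′(0) = 12.

f: a_k = 0, 12, 0, -18, 0, 81/10, …
g: a_k = 1, 4, 16, 64, 256, 1024, …
f·g: L₀ = L_f ⊗_s L_g, ord ≤ 2·1.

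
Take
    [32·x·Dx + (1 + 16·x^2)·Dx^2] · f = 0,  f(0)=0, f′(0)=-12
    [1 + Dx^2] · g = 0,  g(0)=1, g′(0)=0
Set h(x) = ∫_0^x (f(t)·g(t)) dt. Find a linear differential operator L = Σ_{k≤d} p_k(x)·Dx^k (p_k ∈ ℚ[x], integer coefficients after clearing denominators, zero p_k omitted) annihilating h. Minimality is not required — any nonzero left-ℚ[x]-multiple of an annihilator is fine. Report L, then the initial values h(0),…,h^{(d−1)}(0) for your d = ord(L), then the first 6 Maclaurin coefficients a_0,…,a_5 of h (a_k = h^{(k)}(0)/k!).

L = (1105 + 51776·x^2 + 22016·x^4 + 16384·x^6 + 65536·x^8)·Dx + (2112·x + 35840·x^3 + 49152·x^5 + 262144·x^7)·Dx^2 + (1122 + 52352·x^2 + 27648·x^4 + 32768·x^6 + 131072·x^8)·Dx^3 + (2112·x + 35840·x^3 + 49152·x^5 + 262144·x^7)·Dx^4 + (17 + 576·x^2 + 5632·x^4 + 16384·x^6 + 65536·x^8)·Dx^5  (order 5).
h: a_k = 0, 0, -6, 0, 35/2, 0, …
ICs: h(0) = 0, h′(0) = 0, h′′(0) = -12, h′′′(0) = 0, h′′′′(0) = 420.

f: a_k = 0, -12, 0, 64, 0, -3072/5, …
g: a_k = 1, 0, -1/2, 0, 1/24, 0, …
L₀ := L_f ⊗_s L_g (sym. prod.), ord ≤ 4.
h=∫h₀ ⇒ L = L₀·Dx.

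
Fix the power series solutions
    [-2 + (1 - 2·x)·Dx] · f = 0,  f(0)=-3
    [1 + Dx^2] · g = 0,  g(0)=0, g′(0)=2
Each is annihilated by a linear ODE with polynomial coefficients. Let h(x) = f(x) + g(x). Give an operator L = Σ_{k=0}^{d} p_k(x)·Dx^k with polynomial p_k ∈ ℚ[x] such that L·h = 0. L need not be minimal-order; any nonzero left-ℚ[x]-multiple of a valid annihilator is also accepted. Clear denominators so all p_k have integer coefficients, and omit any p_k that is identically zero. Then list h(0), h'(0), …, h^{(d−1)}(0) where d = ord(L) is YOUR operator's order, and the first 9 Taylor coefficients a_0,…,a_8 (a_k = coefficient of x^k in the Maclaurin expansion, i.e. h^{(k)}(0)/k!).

L = (50 - 8·x + 8·x^2) + (-9 + 22·x - 12·x^2 + 8·x^3)·Dx + (50 - 8·x + 8·x^2)·Dx^2 + (-9 + 22·x - 12·x^2 + 8·x^3)·Dx^3  (order 3).
h: a_k = -3, -4, -12, -73/3, -48, -5759/60, -192, -967681/2520, -768, …
ICs: h(0) = -3, h′(0) = -4, h′′(0) = -24.

f: a_k = -3, -6, -12, -24, -48, -96, -192, -384, -768, …
g: a_k = 0, 2, 0, -1/3, 0, 1/60, 0, -1/2520, 0, …
f+g: L₀ = lclm(L_f,L_g), ord ≤ 1+2.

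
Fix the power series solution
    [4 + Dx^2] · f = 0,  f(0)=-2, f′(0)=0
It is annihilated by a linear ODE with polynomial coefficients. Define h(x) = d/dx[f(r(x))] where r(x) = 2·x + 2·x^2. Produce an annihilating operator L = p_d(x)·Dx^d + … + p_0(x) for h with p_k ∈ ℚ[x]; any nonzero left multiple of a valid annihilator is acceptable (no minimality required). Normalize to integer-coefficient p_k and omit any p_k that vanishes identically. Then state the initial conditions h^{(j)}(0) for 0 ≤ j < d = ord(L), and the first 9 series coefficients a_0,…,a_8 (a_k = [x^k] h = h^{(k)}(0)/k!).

L = (28 + 128·x + 384·x^2 + 512·x^3 + 256·x^4) + (-6 - 12·x)·Dx + (1 + 4·x + 4·x^2)·Dx^2  (order 2).
h: a_k = 0, 32, 96, -64/3, -1280/3, -10496/15, -1792/15, 368128/315, 63488/35, …
ICs: h(0) = 0, h′(0) = 32.

f: a_k = -2, 0, 4, 0, -4/3, 0, 8/45, 0, -4/315, …
Substitute x→r, Dx→(1/r')Dx; clear ⇒ L₀.
Differentiate: ansatz ord ≤ ord L₀ ⇒ L.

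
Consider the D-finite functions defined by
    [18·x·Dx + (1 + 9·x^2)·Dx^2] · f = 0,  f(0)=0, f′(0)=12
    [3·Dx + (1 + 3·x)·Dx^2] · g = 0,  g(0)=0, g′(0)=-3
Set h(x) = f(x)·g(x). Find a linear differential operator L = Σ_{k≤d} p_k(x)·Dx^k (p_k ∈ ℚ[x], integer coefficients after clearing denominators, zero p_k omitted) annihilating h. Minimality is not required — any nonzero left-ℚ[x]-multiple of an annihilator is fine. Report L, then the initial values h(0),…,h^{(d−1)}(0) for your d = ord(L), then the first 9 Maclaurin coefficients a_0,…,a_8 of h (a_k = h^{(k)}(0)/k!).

f: a_k = 0, 12, 0, -36, 0, 972/5, 0, -8748/7, 0, …
g: a_k = 0, -3, 9/2, -9, 81/4, -243/5, 243/2, -2187/7, 6561/8, …
f·g: L₀ = L_f ⊗_s L_g, ord ≤ 2·2.
L = (648 + 3564·x + 19440·x^2 + 113724·x^3 + 262440·x^4 + 341172·x^5 + 236196·x^7)·Dx + (162 + 3348·x + 24948·x^2 + 117612·x^3 + 396576·x^4 + 813564·x^5 + 918540·x^6 + 236196·x^7 + 826686·x^8)·Dx^2 + (36 + 576·x + 5184·x^2 + 25272·x^3 + 87480·x^4 + 227448·x^5 + 419904·x^6 + 472392·x^7 + 236196·x^8 + 472392·x^9)·Dx^3 + (5 + 54·x + 333·x^2 + 1512·x^3 + 5346·x^4 + 14580·x^5 + 30618·x^6 + 52488·x^7 + 59049·x^8 + 39366·x^9 + 59049·x^10)·Dx^4  (order 4).
h: a_k = 0, 0, -36, 54, 0, 81, -4212/5, 8019/5, 0, …
ICs: h(0) = 0, h′(0) = 0, h′′(0) = -72, h′′′(0) = 324.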